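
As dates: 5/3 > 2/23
True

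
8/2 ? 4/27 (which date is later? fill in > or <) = >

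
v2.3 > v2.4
False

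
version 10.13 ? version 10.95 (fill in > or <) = <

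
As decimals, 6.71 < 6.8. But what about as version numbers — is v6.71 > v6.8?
True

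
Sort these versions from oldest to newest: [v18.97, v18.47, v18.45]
[v18.45, v18.47, v18.97]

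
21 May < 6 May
False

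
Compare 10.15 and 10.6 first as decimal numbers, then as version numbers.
As decimals: 10.15 < 10.6. As versions: v10.15 > v10.6 (minor version 15 > 6).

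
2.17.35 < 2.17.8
False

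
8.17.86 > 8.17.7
True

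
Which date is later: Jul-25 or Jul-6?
Jul-25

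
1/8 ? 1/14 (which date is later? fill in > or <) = <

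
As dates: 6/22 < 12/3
True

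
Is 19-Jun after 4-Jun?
Yes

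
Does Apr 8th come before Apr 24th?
Yes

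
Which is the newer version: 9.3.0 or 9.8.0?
9.8.0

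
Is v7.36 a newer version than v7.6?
Yes. Version numbers are compared segment by segment as integers, not as decimals: minor version 36 > 6, so v7.36 > v7.6 (even though the decimal 7.36 < 7.6).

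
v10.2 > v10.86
False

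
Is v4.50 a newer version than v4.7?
Yes. Version numbers are compared segment by segment as integers, not as decimals: minor version 50 > 7, so v4.50 > v4.7 (even though the decimal 4.50 < 4.7).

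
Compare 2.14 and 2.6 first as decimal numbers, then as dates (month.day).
As decimals: 2.14 < 2.6. As dates: 2/14 is later than 2/6 (day 14 > day 6).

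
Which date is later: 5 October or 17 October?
17 October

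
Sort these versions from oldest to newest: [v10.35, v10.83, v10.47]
[v10.35, v10.47, v10.83]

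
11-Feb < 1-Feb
False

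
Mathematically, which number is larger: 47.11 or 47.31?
47.31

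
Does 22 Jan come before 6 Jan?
No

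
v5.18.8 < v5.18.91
True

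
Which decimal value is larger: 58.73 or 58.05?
58.73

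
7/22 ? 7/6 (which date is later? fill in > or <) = >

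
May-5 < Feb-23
False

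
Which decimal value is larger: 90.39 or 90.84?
90.84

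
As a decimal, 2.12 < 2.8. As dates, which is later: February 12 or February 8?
February 12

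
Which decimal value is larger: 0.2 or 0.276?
0.276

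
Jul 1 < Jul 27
True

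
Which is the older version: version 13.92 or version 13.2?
version 13.2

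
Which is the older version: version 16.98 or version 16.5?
version 16.5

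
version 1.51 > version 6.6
False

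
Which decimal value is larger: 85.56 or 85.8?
85.8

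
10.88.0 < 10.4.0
False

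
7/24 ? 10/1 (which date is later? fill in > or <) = <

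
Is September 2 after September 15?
No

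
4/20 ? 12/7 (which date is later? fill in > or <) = <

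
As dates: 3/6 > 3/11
False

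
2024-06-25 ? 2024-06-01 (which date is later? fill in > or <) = >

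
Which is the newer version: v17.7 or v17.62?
v17.62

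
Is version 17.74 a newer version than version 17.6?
Yes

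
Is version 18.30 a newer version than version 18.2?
Yes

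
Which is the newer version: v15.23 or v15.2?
v15.23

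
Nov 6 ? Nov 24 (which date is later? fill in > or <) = <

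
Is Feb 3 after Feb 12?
No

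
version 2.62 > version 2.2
True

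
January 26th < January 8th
False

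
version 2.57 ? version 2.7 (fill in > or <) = >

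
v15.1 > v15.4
False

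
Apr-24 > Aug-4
False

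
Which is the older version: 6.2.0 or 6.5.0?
6.2.0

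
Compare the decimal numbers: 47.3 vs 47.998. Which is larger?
47.998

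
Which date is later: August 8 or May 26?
August 8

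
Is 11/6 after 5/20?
Yes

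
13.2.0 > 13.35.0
False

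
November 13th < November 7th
False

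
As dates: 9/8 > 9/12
False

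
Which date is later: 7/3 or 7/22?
7/22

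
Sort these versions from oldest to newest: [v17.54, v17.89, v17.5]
[v17.5, v17.54, v17.89]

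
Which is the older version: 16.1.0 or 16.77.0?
16.1.0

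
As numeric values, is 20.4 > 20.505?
False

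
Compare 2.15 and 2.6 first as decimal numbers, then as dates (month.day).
As decimals: 2.15 < 2.6. As dates: 2/15 is later than 2/6 (day 15 > day 6).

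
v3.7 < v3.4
False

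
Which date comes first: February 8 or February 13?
February 8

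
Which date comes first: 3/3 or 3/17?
3/3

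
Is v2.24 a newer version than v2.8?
Yes. Version numbers are compared segment by segment as integers, not as decimals: minor version 24 > 8, so v2.24 > v2.8 (even though the decimal 2.24 < 2.8).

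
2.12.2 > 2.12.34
False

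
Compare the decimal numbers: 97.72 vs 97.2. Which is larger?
97.72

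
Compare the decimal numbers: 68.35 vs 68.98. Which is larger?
68.98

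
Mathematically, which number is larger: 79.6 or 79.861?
79.861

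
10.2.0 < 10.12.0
True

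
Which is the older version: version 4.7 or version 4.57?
version 4.7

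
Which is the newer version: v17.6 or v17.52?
v17.52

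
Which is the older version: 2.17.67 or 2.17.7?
2.17.7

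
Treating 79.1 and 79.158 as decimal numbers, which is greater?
79.158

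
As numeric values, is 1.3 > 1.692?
False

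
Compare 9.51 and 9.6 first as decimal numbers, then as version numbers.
As decimals: 9.51 < 9.6. As versions: v9.51 > v9.6 (minor version 51 > 6).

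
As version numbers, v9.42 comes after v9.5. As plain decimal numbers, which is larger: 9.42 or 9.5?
9.5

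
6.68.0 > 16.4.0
False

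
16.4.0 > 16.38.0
False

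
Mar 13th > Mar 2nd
True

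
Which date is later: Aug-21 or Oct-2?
Oct-2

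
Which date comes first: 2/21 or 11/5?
2/21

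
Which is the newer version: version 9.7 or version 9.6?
version 9.7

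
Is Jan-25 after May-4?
No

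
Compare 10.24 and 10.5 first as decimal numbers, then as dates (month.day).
As decimals: 10.24 < 10.5. As dates: 10/24 is later than 10/5 (day 24 > day 5).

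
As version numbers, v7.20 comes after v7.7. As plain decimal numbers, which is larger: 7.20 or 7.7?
7.7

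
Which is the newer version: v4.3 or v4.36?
v4.36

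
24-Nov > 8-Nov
True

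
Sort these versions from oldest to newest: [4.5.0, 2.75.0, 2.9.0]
[2.9.0, 2.75.0, 4.5.0]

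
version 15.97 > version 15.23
True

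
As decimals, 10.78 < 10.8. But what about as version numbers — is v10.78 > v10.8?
True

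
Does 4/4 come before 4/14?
Yes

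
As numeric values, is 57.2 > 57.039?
True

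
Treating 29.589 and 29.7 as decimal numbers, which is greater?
29.7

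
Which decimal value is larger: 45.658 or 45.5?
45.658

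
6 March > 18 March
False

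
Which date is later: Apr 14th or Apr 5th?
Apr 14th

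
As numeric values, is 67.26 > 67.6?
False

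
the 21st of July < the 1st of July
False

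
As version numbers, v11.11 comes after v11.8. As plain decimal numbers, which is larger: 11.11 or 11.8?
11.8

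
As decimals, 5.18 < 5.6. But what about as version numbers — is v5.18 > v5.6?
True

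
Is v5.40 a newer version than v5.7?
Yes. Version numbers are compared segment by segment as integers, not as decimals: minor version 40 > 7, so v5.40 > v5.7 (even though the decimal 5.40 < 5.7).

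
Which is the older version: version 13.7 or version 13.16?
version 13.7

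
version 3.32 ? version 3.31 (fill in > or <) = >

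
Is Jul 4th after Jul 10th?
No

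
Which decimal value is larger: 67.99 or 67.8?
67.99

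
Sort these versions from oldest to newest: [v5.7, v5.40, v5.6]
[v5.6, v5.7, v5.40]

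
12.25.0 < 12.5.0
False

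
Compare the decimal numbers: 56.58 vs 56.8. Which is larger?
56.8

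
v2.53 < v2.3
False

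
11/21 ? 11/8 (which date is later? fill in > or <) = >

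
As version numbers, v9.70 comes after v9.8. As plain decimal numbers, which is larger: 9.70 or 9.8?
9.8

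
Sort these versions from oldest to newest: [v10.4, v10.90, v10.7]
[v10.4, v10.7, v10.90]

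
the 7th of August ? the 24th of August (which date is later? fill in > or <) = <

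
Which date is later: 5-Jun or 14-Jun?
14-Jun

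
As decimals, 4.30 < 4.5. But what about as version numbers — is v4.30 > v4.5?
True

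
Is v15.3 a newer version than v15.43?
No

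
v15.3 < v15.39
True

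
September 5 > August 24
True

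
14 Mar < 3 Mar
False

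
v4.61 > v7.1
False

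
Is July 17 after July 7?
Yes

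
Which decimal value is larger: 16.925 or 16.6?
16.925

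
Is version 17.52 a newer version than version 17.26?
Yes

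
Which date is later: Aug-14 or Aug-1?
Aug-14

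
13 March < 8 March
False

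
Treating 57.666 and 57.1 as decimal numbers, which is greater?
57.666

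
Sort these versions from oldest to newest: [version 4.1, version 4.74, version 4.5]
[version 4.1, version 4.5, version 4.74]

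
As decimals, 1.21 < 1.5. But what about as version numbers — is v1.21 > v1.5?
True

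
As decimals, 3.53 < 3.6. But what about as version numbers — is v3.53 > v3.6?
True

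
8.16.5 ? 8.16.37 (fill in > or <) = <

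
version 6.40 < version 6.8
False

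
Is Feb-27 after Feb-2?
Yes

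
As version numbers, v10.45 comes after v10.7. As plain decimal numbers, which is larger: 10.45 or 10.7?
10.7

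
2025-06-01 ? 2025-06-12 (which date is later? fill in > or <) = <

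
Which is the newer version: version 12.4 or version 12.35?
version 12.35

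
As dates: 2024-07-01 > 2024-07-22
False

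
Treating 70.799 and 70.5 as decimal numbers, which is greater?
70.799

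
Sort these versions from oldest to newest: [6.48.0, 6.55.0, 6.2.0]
[6.2.0, 6.48.0, 6.55.0]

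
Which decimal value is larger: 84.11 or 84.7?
84.7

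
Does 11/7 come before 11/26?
Yes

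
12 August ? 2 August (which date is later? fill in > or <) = >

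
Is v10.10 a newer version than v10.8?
Yes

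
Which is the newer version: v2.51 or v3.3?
v3.3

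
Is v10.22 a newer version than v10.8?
Yes. Version numbers are compared segment by segment as integers, not as decimals: minor version 22 > 8, so v10.22 > v10.8 (even though the decimal 10.22 < 10.8).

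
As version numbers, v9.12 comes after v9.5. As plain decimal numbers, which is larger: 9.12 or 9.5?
9.5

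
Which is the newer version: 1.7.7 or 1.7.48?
1.7.48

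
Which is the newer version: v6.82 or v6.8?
v6.82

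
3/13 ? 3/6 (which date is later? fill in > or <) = >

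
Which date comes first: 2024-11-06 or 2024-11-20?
2024-11-06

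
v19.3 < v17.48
False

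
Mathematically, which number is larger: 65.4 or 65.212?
65.4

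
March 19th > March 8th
True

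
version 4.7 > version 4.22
False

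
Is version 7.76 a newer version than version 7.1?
Yes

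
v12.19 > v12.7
True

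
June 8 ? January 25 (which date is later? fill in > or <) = >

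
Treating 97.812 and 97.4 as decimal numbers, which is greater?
97.812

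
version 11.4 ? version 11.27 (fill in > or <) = <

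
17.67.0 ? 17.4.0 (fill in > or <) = >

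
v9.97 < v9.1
False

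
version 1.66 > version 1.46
True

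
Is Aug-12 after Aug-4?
Yes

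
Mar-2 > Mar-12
False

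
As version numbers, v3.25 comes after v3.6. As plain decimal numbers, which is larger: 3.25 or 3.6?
3.6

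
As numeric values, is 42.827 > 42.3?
True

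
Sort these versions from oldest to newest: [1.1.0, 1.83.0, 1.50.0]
[1.1.0, 1.50.0, 1.83.0]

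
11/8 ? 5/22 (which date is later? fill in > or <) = >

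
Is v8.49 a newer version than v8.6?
Yes. Version numbers are compared segment by segment as integers, not as decimals: minor version 49 > 6, so v8.49 > v8.6 (even though the decimal 8.49 < 8.6).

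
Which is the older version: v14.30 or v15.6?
v14.30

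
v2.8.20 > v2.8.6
True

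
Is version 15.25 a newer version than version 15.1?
Yes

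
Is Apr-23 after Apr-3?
Yes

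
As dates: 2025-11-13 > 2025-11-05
True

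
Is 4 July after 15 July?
No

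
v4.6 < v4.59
True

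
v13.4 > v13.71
False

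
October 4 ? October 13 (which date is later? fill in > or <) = <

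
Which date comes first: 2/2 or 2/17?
2/2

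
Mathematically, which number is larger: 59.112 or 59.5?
59.5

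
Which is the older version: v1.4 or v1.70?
v1.4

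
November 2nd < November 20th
True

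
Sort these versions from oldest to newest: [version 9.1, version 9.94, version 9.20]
[version 9.1, version 9.20, version 9.94]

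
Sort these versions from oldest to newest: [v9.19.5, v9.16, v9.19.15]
[v9.16, v9.19.5, v9.19.15]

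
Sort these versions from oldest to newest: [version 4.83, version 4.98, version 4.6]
[version 4.6, version 4.83, version 4.98]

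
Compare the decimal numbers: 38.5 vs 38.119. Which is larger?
38.5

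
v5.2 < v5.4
True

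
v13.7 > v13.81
False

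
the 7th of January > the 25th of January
False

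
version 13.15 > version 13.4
True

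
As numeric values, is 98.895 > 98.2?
True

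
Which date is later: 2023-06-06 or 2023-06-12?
2023-06-12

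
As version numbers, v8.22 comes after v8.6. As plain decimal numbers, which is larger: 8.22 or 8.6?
8.6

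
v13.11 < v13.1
False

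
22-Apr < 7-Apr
False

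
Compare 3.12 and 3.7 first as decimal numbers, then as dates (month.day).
As decimals: 3.12 < 3.7. As dates: 3/12 is later than 3/7 (day 12 > day 7).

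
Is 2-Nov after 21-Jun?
Yes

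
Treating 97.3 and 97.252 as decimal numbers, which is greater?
97.3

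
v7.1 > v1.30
True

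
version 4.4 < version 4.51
True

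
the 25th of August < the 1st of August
False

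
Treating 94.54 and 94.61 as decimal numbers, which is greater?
94.61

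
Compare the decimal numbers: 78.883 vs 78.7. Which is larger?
78.883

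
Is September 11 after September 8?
Yes. Day 11 comes after day 8 in September — this is a date comparison, not a decimal one (the decimal 9.11 would be smaller than 9.8).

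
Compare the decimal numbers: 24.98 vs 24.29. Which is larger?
24.98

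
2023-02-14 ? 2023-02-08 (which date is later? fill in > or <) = >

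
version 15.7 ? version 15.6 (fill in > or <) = >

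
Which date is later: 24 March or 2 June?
2 June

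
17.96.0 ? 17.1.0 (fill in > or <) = >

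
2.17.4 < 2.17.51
True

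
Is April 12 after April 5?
Yes. Day 12 comes after day 5 in April — this is a date comparison, not a decimal one (the decimal 4.12 would be smaller than 4.5).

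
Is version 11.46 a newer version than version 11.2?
Yes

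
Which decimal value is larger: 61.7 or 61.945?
61.945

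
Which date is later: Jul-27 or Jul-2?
Jul-27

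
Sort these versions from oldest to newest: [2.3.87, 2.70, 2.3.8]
[2.3.8, 2.3.87, 2.70]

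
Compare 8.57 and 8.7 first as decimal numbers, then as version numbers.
As decimals: 8.57 < 8.7. As versions: v8.57 > v8.7 (minor version 57 > 7).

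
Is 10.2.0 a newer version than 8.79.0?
Yes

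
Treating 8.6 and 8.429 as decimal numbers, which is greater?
8.6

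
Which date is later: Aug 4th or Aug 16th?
Aug 16th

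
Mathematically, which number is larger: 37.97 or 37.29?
37.97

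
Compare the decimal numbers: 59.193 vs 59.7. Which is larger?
59.7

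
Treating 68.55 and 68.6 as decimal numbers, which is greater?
68.6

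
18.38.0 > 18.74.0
False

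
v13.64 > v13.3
True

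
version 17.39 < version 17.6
False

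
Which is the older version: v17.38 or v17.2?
v17.2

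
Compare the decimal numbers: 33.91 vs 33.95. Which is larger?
33.95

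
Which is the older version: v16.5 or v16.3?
v16.3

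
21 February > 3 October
False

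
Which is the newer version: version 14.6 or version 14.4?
version 14.6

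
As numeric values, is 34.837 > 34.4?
True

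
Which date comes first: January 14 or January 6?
January 6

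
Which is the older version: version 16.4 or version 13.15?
version 13.15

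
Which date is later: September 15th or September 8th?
September 15th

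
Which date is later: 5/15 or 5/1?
5/15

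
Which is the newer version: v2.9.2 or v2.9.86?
v2.9.86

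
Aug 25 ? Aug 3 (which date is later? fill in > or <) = >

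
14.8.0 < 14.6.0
False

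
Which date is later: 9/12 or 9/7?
9/12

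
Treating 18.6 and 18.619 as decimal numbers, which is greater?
18.619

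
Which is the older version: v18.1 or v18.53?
v18.1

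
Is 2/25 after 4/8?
No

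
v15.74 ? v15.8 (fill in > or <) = >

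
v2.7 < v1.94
False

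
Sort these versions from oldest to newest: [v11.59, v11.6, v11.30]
[v11.6, v11.30, v11.59]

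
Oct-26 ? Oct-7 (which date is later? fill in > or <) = >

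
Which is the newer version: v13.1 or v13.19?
v13.19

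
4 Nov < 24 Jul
False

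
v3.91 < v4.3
True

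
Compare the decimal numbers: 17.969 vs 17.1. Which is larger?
17.969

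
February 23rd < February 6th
False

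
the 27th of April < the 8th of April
False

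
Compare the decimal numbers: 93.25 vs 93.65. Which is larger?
93.65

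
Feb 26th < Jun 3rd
True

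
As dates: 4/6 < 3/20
False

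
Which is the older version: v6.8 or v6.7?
v6.7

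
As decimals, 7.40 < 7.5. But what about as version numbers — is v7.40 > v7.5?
True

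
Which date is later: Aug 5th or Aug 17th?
Aug 17th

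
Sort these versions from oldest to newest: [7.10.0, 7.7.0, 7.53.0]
[7.7.0, 7.10.0, 7.53.0]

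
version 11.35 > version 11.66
False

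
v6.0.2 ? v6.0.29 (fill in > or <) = <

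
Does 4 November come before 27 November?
Yes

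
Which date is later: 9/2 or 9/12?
9/12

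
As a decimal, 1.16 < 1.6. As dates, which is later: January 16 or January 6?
January 16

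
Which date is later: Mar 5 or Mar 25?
Mar 25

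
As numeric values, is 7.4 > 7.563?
False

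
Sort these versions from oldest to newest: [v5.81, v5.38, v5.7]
[v5.7, v5.38, v5.81]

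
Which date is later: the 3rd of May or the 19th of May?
the 19th of May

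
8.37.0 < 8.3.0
False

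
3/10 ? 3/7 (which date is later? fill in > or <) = >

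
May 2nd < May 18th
True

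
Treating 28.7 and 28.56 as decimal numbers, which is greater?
28.7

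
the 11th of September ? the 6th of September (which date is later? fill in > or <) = >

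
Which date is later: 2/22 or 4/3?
4/3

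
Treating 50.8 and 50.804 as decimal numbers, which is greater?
50.804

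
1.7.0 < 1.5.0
False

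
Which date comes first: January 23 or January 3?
January 3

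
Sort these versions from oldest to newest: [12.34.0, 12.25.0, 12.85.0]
[12.25.0, 12.34.0, 12.85.0]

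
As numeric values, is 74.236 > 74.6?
False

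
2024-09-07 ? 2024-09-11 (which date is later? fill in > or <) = <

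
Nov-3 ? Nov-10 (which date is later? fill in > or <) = <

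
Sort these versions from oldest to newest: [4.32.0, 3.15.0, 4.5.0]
[3.15.0, 4.5.0, 4.32.0]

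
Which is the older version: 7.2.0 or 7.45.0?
7.2.0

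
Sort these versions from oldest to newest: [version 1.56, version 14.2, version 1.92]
[version 1.56, version 1.92, version 14.2]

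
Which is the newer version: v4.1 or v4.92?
v4.92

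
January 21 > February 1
False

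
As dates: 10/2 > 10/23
False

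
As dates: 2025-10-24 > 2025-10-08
True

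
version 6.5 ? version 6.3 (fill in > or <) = >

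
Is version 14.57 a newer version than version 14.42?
Yes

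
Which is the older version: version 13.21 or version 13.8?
version 13.8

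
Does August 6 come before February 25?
No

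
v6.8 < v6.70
True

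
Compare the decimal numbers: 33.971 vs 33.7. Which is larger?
33.971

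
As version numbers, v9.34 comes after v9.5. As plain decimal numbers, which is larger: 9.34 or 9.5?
9.5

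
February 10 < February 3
False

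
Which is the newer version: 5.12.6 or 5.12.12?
5.12.12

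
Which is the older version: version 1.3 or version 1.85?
version 1.3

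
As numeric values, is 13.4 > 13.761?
False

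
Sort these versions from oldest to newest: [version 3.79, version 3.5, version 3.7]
[version 3.5, version 3.7, version 3.79]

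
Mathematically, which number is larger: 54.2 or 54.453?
54.453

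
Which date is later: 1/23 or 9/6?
9/6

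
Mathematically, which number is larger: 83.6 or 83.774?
83.774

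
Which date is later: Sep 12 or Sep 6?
Sep 12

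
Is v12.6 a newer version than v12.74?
No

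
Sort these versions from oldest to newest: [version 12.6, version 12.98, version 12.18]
[version 12.6, version 12.18, version 12.98]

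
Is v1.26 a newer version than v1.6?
Yes. Version numbers are compared segment by segment as integers, not as decimals: minor version 26 > 6, so v1.26 > v1.6 (even though the decimal 1.26 < 1.6).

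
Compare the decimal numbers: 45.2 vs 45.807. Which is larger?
45.807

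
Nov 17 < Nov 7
False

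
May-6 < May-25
True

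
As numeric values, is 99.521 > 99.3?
True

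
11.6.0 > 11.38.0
False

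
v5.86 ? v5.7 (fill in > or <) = >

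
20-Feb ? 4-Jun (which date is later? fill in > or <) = <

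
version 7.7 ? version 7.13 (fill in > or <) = <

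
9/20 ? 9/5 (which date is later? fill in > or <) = >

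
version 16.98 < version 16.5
False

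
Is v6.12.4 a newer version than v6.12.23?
No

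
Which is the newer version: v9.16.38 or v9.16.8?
v9.16.38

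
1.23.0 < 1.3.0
False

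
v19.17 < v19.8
False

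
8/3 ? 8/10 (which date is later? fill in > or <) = <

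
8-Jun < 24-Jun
True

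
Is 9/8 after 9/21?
No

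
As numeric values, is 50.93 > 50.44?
True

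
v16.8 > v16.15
False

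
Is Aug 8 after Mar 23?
Yes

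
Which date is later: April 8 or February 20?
April 8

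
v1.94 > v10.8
False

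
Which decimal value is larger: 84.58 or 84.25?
84.58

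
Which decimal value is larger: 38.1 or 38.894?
38.894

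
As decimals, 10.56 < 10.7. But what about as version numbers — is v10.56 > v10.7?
True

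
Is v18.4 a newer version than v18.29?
No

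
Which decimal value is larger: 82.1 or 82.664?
82.664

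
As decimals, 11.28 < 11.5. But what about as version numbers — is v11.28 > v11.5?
True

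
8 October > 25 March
True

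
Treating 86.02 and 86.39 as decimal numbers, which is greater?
86.39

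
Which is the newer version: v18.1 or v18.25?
v18.25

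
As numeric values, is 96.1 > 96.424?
False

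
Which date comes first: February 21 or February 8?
February 8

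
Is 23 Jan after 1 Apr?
No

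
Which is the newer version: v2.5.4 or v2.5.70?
v2.5.70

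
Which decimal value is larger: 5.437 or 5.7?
5.7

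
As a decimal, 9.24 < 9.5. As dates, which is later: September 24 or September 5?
September 24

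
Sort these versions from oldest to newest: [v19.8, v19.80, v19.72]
[v19.8, v19.72, v19.80]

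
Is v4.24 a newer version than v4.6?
Yes. Version numbers are compared segment by segment as integers, not as decimals: minor version 24 > 6, so v4.24 > v4.6 (even though the decimal 4.24 < 4.6).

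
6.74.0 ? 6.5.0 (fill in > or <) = >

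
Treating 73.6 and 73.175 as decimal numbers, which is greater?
73.6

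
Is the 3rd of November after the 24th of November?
No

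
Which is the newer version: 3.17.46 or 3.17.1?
3.17.46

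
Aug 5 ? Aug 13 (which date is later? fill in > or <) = <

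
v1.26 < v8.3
True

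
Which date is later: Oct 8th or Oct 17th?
Oct 17th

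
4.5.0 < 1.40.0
False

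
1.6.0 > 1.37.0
False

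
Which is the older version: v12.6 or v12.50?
v12.6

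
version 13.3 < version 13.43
True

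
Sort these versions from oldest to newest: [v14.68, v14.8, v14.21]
[v14.8, v14.21, v14.68]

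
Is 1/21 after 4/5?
No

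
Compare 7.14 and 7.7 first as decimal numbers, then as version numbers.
As decimals: 7.14 < 7.7. As versions: v7.14 > v7.7 (minor version 14 > 7).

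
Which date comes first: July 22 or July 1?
July 1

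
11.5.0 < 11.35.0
True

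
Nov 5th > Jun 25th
True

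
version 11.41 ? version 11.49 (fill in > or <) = <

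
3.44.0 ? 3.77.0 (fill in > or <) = <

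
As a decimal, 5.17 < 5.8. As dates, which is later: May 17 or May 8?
May 17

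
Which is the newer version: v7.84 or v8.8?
v8.8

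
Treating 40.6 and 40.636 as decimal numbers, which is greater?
40.636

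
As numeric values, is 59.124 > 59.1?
True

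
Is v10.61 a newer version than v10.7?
Yes. Version numbers are compared segment by segment as integers, not as decimals: minor version 61 > 7, so v10.61 > v10.7 (even though the decimal 10.61 < 10.7).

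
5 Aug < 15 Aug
True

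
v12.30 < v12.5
False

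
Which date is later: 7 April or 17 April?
17 April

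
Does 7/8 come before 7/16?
Yes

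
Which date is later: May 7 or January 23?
May 7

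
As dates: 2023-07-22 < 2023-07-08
False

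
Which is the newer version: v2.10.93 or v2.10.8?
v2.10.93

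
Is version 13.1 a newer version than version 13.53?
No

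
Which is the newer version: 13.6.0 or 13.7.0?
13.7.0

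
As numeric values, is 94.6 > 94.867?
False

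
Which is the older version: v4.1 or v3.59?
v3.59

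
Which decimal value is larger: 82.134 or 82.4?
82.4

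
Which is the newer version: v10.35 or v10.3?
v10.35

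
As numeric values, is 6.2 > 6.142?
True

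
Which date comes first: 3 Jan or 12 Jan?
3 Jan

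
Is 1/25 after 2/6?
No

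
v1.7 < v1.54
True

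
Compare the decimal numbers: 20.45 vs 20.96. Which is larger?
20.96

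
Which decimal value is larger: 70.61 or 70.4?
70.61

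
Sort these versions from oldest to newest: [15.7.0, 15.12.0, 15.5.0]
[15.5.0, 15.7.0, 15.12.0]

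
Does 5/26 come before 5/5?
No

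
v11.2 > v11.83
False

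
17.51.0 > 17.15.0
True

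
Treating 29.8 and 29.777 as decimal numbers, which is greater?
29.8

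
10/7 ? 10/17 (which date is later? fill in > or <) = <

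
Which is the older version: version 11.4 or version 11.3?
version 11.3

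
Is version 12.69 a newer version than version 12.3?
Yes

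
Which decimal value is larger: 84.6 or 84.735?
84.735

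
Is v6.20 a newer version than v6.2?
Yes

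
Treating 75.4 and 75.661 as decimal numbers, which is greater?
75.661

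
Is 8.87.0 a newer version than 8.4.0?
Yes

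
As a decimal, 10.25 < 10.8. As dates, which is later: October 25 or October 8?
October 25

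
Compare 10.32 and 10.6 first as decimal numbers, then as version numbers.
As decimals: 10.32 < 10.6. As versions: v10.32 > v10.6 (minor version 32 > 6).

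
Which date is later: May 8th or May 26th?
May 26th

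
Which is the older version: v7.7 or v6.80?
v6.80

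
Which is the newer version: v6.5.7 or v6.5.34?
v6.5.34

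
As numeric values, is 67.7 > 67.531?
True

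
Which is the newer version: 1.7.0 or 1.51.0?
1.51.0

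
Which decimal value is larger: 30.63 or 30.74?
30.74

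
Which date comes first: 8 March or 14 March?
8 March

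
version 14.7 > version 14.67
False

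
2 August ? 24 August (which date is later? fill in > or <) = <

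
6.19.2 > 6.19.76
False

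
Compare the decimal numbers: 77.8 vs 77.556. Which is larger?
77.8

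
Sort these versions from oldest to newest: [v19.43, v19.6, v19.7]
[v19.6, v19.7, v19.43]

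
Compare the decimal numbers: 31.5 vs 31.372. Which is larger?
31.5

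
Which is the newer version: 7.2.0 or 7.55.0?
7.55.0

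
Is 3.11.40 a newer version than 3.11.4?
Yes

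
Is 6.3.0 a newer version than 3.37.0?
Yes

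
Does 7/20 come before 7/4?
No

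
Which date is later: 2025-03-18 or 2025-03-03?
2025-03-18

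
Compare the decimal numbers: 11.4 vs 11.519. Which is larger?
11.519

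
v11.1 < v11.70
True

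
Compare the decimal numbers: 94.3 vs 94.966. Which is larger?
94.966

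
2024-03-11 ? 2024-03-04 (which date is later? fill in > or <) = >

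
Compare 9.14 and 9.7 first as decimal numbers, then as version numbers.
As decimals: 9.14 < 9.7. As versions: v9.14 > v9.7 (minor version 14 > 7).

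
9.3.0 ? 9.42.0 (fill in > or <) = <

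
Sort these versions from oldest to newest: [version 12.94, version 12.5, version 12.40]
[version 12.5, version 12.40, version 12.94]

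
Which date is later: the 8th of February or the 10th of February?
the 10th of February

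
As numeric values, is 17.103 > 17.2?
False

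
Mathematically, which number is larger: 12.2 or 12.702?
12.702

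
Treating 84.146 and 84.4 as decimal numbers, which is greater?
84.4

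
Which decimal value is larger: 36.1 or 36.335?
36.335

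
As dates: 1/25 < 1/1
False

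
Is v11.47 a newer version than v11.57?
No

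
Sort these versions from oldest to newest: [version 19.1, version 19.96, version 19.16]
[version 19.1, version 19.16, version 19.96]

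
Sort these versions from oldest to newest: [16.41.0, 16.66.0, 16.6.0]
[16.6.0, 16.41.0, 16.66.0]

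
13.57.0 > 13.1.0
True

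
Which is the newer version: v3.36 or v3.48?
v3.48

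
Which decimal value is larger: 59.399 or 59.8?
59.8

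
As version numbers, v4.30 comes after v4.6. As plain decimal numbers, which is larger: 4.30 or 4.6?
4.6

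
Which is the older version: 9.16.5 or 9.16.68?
9.16.5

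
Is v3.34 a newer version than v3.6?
Yes. Version numbers are compared segment by segment as integers, not as decimals: minor version 34 > 6, so v3.34 > v3.6 (even though the decimal 3.34 < 3.6).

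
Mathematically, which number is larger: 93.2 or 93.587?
93.587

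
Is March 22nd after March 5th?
Yes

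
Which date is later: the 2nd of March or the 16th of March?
the 16th of March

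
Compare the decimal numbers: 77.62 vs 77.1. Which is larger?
77.62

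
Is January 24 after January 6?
Yes. Day 24 comes after day 6 in January — this is a date comparison, not a decimal one (the decimal 1.24 would be smaller than 1.6).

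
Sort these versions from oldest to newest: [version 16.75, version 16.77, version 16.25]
[version 16.25, version 16.75, version 16.77]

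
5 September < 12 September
True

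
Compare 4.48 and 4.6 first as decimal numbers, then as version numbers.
As decimals: 4.48 < 4.6. As versions: v4.48 > v4.6 (minor version 48 > 6).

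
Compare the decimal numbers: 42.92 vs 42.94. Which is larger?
42.94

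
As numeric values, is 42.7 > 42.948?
False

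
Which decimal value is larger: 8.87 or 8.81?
8.87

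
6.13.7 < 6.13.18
True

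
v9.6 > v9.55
False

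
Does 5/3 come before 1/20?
No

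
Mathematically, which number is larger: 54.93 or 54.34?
54.93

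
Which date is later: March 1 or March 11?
March 11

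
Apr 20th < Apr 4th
False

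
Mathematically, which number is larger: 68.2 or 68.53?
68.53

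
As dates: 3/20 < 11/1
True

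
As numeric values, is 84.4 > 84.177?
True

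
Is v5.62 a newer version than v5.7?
Yes. Version numbers are compared segment by segment as integers, not as decimals: minor version 62 > 7, so v5.62 > v5.7 (even though the decimal 5.62 < 5.7).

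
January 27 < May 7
True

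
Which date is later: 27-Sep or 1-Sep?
27-Sep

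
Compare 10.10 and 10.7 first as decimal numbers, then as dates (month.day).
As decimals: 10.10 < 10.7. As dates: 10/10 is later than 10/7 (day 10 > day 7).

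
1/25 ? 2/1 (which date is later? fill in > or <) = <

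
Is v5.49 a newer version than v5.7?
Yes. Version numbers are compared segment by segment as integers, not as decimals: minor version 49 > 7, so v5.49 > v5.7 (even though the decimal 5.49 < 5.7).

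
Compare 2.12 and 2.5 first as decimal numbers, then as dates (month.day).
As decimals: 2.12 < 2.5. As dates: 2/12 is later than 2/5 (day 12 > day 5).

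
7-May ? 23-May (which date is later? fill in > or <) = <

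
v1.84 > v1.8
True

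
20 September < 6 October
True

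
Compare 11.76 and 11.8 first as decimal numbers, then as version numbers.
As decimals: 11.76 < 11.8. As versions: v11.76 > v11.8 (minor version 76 > 8).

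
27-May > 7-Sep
False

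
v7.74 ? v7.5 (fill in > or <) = >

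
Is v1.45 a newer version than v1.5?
Yes. Version numbers are compared segment by segment as integers, not as decimals: minor version 45 > 5, so v1.45 > v1.5 (even though the decimal 1.45 < 1.5).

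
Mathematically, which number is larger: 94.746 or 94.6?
94.746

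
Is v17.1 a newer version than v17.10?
No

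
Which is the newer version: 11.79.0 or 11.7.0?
11.79.0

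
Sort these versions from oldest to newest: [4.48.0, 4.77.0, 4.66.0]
[4.48.0, 4.66.0, 4.77.0]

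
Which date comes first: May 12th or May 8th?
May 8th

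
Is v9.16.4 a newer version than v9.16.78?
No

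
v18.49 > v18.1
True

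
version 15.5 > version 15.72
False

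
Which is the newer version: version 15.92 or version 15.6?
version 15.92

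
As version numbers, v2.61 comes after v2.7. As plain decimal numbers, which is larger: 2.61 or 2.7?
2.7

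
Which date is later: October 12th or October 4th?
October 12th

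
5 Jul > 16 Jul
False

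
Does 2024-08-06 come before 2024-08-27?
Yes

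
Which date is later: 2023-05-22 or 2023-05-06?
2023-05-22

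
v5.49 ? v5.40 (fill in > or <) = >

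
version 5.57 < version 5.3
False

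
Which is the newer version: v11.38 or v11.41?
v11.41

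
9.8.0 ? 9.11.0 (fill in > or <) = <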